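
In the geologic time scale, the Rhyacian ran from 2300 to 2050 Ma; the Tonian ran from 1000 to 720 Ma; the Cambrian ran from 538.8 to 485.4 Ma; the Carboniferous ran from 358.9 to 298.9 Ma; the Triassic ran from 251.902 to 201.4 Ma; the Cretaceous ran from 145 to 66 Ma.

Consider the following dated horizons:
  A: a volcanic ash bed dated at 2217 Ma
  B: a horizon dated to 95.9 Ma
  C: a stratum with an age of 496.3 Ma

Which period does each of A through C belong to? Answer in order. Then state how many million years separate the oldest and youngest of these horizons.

Match each age against the start–end ranges in the excerpt: A = 2217 Ma → Rhyacian (2300–2050); B = 95.9 Ma → Cretaceous (145–66); C = 496.3 Ma → Cambrian (538.8–485.4).
The largest age is 2217 Ma and the smallest is 95.9 Ma; their difference is 2121.1 Myr.

A — Rhyacian; B — Cretaceous; C — Cambrian; span 2121.1 million years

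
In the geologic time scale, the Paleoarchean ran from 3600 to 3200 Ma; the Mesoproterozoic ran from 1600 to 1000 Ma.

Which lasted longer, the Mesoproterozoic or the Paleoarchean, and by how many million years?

Mesoproterozoic: 1600 − 1000 = 600 Myr.
Paleoarchean: 3600 − 3200 = 400 Myr.
Difference: 600 − 400 = 200 Myr, so the Mesoproterozoic was longer.

Mesoproterozoic, by 200 million years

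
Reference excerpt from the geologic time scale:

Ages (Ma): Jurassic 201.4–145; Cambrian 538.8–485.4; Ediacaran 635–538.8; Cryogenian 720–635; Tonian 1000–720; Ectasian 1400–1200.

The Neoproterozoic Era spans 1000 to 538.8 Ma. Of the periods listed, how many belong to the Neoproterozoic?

3

Periods inside 1000–538.8 Ma: Tonian, Cryogenian, Ediacaran — 3 in total.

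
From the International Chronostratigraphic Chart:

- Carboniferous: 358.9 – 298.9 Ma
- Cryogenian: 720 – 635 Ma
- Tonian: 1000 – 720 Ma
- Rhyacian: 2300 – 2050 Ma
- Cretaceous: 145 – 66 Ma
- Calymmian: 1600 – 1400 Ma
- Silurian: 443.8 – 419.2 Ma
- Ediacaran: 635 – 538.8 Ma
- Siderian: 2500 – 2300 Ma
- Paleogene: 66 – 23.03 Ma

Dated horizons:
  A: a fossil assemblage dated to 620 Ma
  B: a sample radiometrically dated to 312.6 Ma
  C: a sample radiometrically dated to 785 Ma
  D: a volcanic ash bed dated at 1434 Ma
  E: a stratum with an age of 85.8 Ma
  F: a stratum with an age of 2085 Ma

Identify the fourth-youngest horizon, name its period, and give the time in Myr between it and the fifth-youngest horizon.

Smaller Ma means younger, so youngest first: E 85.8 < B 312.6 < A 620 < C 785 < D 1434 < F 2085.
Counting 4 along gives C (785 Ma); the excerpt puts that inside the Tonian, 1000–720 Ma.
Next in line is D (1434 Ma), and 1434 − 785 = 649 Myr.

C, in the Tonian; 649 million years to D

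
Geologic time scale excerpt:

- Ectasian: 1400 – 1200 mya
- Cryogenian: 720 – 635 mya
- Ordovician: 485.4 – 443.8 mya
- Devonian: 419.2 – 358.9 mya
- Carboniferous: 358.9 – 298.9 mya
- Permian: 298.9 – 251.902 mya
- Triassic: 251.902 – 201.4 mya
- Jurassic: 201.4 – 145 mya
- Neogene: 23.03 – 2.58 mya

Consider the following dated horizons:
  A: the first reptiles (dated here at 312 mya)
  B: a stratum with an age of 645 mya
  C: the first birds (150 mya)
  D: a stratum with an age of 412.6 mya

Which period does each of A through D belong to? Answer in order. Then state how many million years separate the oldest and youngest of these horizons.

A — Carboniferous; B — Cryogenian; C — Jurassic; D — Devonian; span 495 million years

Match each age against the start–end ranges in the excerpt: A = 312 Ma → Carboniferous (358.9–298.9); B = 645 Ma → Cryogenian (720–635); C = 150 Ma → Jurassic (201.4–145); D = 412.6 Ma → Devonian (419.2–358.9).
The largest age is 645 Ma and the smallest is 150 Ma; their difference is 495 Myr.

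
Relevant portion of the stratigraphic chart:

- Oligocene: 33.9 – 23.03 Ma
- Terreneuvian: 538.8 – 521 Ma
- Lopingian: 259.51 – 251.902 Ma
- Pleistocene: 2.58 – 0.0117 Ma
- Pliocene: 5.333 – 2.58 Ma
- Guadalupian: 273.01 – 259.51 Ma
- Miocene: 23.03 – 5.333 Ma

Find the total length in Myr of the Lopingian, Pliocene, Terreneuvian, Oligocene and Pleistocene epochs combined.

41.5993 million years

Each duration: Lopingian = 7.608; Pliocene = 2.753; Terreneuvian = 17.8; Oligocene = 10.87; Pleistocene = 2.5683.
Sum: 7.608 + 2.753 + 17.8 + 10.87 + 2.5683 = 41.5993 Myr.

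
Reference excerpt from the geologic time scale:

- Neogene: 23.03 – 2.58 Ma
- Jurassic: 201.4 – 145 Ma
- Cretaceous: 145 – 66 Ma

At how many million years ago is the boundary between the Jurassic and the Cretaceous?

145 Ma

The Jurassic ends and the Cretaceous begins at 145 Ma.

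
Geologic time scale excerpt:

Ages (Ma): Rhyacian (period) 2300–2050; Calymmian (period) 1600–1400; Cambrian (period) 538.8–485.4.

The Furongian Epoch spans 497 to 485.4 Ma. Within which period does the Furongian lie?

The Furongian (497–485.4 Ma) lies entirely within 538.8–485.4 Ma, the Cambrian Period.

Cambrian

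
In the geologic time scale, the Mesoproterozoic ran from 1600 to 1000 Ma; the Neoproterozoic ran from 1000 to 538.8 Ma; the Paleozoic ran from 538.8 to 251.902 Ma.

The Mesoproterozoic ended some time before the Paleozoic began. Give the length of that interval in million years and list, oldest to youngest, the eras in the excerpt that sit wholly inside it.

End of Mesoproterozoic = 1000 Ma; start of Paleozoic = 538.8 Ma.
Gap = 1000 − 538.8 = 461.2 Myr.
Eras wholly inside 1000–538.8 Ma: Neoproterozoic (1000–538.8).

461.2 million years; Neoproterozoic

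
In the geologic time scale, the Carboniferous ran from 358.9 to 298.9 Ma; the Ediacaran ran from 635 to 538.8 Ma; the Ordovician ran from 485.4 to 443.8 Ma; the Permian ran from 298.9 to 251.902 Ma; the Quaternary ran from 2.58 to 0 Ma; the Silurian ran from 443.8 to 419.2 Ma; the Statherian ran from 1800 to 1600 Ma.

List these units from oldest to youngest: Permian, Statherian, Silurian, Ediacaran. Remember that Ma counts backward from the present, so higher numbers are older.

The oldest of these is Statherian (starts 1800 Ma) and the youngest is Permian (ends 251.902 Ma).
In between, by decreasing start age: Ediacaran (635), Silurian (443.8).

Statherian, then Ediacaran, then Silurian, then Permian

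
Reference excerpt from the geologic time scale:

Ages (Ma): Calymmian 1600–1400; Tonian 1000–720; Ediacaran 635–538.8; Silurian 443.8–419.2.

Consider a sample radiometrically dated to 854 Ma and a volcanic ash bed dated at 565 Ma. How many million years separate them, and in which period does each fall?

Elapsed time: 854 − 565 = 289 Myr.
854 Ma lies within 1000–720 Ma: Tonian.
565 Ma lies within 635–538.8 Ma: Ediacaran.

289 million years apart; the first in the Tonian, the second in the Ediacaran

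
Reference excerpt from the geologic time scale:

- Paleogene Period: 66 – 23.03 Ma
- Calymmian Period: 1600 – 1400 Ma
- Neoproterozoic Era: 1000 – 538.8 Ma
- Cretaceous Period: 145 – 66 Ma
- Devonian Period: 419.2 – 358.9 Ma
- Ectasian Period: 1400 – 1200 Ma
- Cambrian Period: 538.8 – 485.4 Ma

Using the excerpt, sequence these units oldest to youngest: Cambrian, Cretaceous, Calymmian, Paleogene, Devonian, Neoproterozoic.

The oldest of these is Calymmian (starts 1600 Ma) and the youngest is Paleogene (ends 23.03 Ma).
In between, by decreasing start age: Neoproterozoic (1000), Cambrian (538.8), Devonian (419.2), Cretaceous (145).

Calymmian → Neoproterozoic → Cambrian → Devonian → Cretaceous → Paleogene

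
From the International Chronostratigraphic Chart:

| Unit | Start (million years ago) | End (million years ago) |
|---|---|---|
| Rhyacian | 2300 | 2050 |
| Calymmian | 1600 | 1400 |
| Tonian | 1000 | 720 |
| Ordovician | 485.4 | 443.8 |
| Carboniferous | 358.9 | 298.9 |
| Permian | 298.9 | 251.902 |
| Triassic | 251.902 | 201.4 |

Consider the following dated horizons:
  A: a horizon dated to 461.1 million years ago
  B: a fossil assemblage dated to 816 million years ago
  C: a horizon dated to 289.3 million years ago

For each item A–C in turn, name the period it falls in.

A — Ordovician; B — Tonian; C — Permian

A: 461.1 Ma lies in 485.4–443.8 Ma, so Ordovician.
B: 816 Ma lies in 1000–720 Ma, so Tonian.
C: 289.3 Ma lies in 298.9–251.902 Ma, so Permian.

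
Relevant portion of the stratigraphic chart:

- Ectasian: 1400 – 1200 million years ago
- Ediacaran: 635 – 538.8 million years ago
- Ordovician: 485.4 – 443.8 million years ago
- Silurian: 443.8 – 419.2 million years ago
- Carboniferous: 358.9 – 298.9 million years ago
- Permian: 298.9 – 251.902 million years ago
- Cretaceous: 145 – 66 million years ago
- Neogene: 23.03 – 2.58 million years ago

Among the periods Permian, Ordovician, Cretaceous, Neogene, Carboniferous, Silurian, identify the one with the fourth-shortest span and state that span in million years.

Durations: Permian 46.998; Ordovician 41.6; Cretaceous 79; Neogene 20.45; Carboniferous 60; Silurian 24.6 Myr.
Sorted shortest-first: Neogene (20.45), Silurian (24.6), Ordovician (41.6), Permian (46.998), Carboniferous (60), Cretaceous (79).
The fourth shortest is Permian at 46.998 Myr.

Permian, 46.998 million years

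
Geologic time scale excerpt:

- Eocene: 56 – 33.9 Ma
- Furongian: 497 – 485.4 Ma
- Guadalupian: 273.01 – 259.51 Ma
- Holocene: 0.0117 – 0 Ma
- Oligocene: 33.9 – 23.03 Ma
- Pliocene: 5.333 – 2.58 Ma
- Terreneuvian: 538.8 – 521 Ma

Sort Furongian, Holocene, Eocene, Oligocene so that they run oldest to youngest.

Furongian, Eocene, Oligocene, Holocene

Read off each span (Ma): Furongian 497–485.4; Holocene 0.0117–0; Eocene 56–33.9; Oligocene 33.9–23.03.
Larger Ma is older, so oldest→youngest is Furongian, Eocene, Oligocene, Holocene.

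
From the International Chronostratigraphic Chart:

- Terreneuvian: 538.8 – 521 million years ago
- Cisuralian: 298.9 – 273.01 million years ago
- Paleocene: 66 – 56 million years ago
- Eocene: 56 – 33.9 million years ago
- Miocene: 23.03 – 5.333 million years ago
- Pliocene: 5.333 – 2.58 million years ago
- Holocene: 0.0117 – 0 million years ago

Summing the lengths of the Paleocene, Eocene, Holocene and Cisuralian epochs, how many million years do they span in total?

58.0017 million years

Each duration: Paleocene = 10; Eocene = 22.1; Holocene = 0.0117; Cisuralian = 25.89.
Sum: 10 + 22.1 + 0.0117 + 25.89 = 58.0017 Myr.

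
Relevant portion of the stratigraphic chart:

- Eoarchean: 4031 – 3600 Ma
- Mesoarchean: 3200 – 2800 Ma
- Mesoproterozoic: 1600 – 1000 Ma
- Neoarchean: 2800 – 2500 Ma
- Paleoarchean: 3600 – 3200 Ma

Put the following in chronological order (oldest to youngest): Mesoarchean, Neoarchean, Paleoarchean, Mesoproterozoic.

Paleoarchean, Mesoarchean, Neoarchean, Mesoproterozoic

Sorting by start age (descending Ma, since larger Ma = older): Paleoarchean began 3600, Mesoarchean began 3200, Neoarchean began 2800, Mesoproterozoic began 1600.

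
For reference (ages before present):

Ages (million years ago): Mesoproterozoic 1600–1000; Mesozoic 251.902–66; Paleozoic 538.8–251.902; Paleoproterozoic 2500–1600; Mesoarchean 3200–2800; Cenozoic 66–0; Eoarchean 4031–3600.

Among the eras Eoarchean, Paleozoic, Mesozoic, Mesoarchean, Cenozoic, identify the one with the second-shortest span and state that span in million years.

Durations: Eoarchean 431; Paleozoic 286.898; Mesozoic 185.902; Mesoarchean 400; Cenozoic 66 Myr.
Sorted shortest-first: Cenozoic (66), Mesozoic (185.902), Paleozoic (286.898), Mesoarchean (400), Eoarchean (431).
The second shortest is Mesozoic at 185.902 Myr.

Mesozoic, 185.902 million years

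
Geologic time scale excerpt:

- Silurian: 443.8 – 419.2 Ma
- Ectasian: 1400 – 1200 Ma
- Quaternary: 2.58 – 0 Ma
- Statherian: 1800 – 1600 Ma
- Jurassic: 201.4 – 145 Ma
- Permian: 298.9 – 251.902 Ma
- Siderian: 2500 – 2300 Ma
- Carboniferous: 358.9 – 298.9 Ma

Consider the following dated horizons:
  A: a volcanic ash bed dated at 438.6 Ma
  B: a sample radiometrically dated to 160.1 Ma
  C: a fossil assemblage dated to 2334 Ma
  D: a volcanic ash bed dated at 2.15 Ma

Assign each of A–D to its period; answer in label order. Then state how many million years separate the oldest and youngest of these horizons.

A — Silurian; B — Jurassic; C — Siderian; D — Quaternary; span 2331.85 million years

A: 438.6 Ma lies in 443.8–419.2 Ma, so Silurian.
B: 160.1 Ma lies in 201.4–145 Ma, so Jurassic.
C: 2334 Ma lies in 2500–2300 Ma, so Siderian.
D: 2.15 Ma lies in 2.58–0 Ma, so Quaternary.
Oldest = 2334 Ma, youngest = 2.15 Ma → span 2331.85 Myr.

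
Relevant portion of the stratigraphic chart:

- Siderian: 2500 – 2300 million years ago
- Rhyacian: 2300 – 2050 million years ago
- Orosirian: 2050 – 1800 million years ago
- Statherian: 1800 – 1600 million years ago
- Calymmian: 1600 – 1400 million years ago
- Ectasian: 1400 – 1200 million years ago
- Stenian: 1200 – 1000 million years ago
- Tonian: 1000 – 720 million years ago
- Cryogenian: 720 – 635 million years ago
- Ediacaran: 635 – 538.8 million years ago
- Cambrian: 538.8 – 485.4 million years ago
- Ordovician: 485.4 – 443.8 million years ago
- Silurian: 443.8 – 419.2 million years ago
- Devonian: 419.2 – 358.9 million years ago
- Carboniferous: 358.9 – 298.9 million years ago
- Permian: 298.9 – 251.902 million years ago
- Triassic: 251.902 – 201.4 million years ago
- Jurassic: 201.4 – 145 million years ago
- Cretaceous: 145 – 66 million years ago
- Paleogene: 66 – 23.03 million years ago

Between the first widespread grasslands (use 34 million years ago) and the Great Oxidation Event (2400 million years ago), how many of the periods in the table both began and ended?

18

2400 Ma sits inside the Siderian (2500–2300) and 34 Ma inside the Paleogene (66–23.03); neither of those is wholly between the two dates.
The listed periods lying completely between them are Rhyacian, Orosirian, Statherian, Calymmian, Ectasian, Stenian, Tonian, Cryogenian, Ediacaran, Cambrian, Ordovician, Silurian, Devonian, Carboniferous, Permian, Triassic, Jurassic, Cretaceous — 18 in all.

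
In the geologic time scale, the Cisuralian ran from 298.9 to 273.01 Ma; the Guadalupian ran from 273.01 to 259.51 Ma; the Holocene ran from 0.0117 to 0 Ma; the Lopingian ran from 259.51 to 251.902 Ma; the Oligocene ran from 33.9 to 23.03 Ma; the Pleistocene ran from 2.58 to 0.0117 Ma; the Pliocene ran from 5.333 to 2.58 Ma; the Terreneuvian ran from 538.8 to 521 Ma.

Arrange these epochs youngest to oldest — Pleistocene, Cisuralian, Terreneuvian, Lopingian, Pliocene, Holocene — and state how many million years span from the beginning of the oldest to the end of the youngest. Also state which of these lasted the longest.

Holocene, Pleistocene, Pliocene, Lopingian, Cisuralian, Terreneuvian; total span 538.8 Myr; longest is Cisuralian

From the excerpt: Pleistocene 2.58–0.0117; Cisuralian 298.9–273.01; Terreneuvian 538.8–521; Lopingian 259.51–251.902; Pliocene 5.333–2.58; Holocene 0.0117–0 (Ma).
Larger Ma is earlier, so the oldest is Terreneuvian and the youngest is Holocene; youngest to oldest: Holocene, Pleistocene, Pliocene, Lopingian, Cisuralian, Terreneuvian.
Oldest start 538.8 minus youngest end 0 gives 538.8 Myr overall.
Individual lengths (start − end): Cisuralian 25.89; Holocene 0.0117; Pliocene 2.753; Terreneuvian 17.8; Lopingian 7.608; Pleistocene 2.5683. The largest is Cisuralian at 25.89 Myr.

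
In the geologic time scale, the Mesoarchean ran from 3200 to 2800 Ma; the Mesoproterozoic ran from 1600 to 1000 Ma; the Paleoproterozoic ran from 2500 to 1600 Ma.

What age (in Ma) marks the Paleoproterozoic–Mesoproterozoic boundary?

1600 Ma

The Paleoproterozoic ends and the Mesoproterozoic begins at 1600 Ma.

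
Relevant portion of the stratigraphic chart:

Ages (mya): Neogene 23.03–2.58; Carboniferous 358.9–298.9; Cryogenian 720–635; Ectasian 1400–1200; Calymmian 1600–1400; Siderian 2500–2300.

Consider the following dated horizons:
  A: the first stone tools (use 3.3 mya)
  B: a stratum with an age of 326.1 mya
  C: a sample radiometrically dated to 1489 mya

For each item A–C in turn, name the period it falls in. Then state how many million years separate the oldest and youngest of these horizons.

A: 3.3 Ma lies in 23.03–2.58 Ma, so Neogene.
B: 326.1 Ma lies in 358.9–298.9 Ma, so Carboniferous.
C: 1489 Ma lies in 1600–1400 Ma, so Calymmian.
Oldest = 1489 Ma, youngest = 3.3 Ma → span 1485.7 Myr.

A — Neogene; B — Carboniferous; C — Calymmian; span 1485.7 million years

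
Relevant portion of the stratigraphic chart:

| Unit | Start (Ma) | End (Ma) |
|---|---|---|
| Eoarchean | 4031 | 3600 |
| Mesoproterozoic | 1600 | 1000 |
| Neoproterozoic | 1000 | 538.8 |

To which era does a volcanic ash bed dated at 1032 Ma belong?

1032 Ma lies between 1600 and 1000 Ma, so it falls in the Mesoproterozoic.

Mesoproterozoic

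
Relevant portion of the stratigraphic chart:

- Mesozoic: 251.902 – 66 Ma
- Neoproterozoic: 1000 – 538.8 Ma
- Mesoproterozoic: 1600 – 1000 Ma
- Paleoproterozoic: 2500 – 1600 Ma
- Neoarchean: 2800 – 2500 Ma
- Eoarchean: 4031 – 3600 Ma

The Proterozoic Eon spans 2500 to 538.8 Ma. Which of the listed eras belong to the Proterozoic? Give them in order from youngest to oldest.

Eras with both bounds inside 2500–538.8 Ma: Neoproterozoic (1000–538.8), Mesoproterozoic (1600–1000), Paleoproterozoic (2500–1600).

Neoproterozoic, Mesoproterozoic, Paleoproterozoic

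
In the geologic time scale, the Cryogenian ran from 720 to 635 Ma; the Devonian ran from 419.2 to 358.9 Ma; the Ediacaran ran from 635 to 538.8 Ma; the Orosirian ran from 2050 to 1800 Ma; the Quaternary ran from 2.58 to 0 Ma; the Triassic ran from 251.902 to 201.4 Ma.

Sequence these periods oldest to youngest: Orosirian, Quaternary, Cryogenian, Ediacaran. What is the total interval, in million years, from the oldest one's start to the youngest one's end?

From the excerpt: Orosirian 2050–1800; Quaternary 2.58–0; Cryogenian 720–635; Ediacaran 635–538.8 (Ma).
Larger Ma is earlier, so the oldest is Orosirian and the youngest is Quaternary; oldest to youngest: Orosirian, Cryogenian, Ediacaran, Quaternary.
Oldest start 2050 minus youngest end 0 gives 2050 Myr overall.

Orosirian, Cryogenian, Ediacaran, Quaternary; total span 2050 Myr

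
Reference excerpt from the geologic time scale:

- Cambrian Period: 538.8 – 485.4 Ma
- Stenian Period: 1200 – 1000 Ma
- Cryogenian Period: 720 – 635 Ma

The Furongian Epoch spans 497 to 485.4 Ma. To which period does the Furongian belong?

The Furongian (497–485.4 Ma) lies entirely within 538.8–485.4 Ma, the Cambrian Period.

Cambrian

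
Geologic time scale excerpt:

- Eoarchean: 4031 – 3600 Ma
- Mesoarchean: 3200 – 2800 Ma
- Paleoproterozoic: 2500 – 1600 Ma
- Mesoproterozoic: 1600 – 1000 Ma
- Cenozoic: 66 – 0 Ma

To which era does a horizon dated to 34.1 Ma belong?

34.1 Ma lies between 66 and 0 Ma, so it falls in the Cenozoic.

Cenozoic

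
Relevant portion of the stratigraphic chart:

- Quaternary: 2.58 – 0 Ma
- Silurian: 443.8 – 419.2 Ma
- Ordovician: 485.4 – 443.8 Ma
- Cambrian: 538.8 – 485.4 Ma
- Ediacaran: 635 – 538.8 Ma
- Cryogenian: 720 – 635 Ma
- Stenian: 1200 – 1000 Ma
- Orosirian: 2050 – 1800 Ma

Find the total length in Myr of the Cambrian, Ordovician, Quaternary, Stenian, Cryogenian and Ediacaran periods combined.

Each duration: Cambrian = 53.4; Ordovician = 41.6; Quaternary = 2.58; Stenian = 200; Cryogenian = 85; Ediacaran = 96.2.
Sum: 53.4 + 41.6 + 2.58 + 200 + 85 + 96.2 = 478.78 Myr.

478.78 million years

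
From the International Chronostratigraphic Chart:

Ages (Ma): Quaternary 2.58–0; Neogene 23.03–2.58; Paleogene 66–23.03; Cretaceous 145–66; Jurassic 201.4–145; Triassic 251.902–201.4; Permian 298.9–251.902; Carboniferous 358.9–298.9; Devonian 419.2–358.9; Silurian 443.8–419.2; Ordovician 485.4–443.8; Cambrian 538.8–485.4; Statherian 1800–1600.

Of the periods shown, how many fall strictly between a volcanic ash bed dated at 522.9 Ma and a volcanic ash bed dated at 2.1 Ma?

10

522.9 Ma sits inside the Cambrian (538.8–485.4) and 2.1 Ma inside the Quaternary (2.58–0); neither of those is wholly between the two dates.
The listed periods lying completely between them are Ordovician, Silurian, Devonian, Carboniferous, Permian, Triassic, Jurassic, Cretaceous, Paleogene, Neogene — 10 in all.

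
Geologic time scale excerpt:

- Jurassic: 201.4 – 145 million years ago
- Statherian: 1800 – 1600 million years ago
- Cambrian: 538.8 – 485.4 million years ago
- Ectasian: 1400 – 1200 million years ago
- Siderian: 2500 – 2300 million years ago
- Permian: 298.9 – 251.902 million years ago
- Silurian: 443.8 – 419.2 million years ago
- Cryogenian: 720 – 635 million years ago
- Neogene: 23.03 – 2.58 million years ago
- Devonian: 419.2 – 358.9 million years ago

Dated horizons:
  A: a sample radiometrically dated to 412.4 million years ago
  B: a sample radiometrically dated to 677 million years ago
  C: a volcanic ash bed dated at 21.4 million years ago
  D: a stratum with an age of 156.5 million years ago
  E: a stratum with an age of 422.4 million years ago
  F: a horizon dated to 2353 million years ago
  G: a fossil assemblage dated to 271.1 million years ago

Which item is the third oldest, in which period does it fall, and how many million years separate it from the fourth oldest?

Larger Ma means older, so oldest first: F 2353 > B 677 > E 422.4 > A 412.4 > G 271.1 > D 156.5 > C 21.4.
Counting 3 along gives E (422.4 Ma); the excerpt puts that inside the Silurian, 443.8–419.2 Ma.
Next in line is A (412.4 Ma), and 422.4 − 412.4 = 10 Myr.

E, in the Silurian; 10 million years to A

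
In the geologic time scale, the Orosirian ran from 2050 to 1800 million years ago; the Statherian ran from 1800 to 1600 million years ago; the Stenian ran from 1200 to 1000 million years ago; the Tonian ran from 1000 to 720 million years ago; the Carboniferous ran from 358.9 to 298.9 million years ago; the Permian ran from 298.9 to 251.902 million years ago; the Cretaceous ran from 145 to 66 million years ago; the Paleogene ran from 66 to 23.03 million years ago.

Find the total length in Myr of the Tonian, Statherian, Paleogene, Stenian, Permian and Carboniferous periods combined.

Each duration: Tonian = 280; Statherian = 200; Paleogene = 42.97; Stenian = 200; Permian = 46.998; Carboniferous = 60.
Sum: 280 + 200 + 42.97 + 200 + 46.998 + 60 = 829.968 Myr.

829.968 million years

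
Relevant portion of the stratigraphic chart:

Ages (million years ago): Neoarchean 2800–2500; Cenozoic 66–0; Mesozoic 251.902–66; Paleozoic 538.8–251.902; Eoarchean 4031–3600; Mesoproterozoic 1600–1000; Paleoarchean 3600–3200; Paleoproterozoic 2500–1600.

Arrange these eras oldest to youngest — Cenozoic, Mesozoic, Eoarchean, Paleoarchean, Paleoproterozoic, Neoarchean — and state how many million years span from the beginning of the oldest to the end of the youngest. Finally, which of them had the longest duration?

From the excerpt: Cenozoic 66–0; Mesozoic 251.902–66; Eoarchean 4031–3600; Paleoarchean 3600–3200; Paleoproterozoic 2500–1600; Neoarchean 2800–2500 (Ma).
Larger Ma is earlier, so the oldest is Eoarchean and the youngest is Cenozoic; oldest to youngest: Eoarchean, Paleoarchean, Neoarchean, Paleoproterozoic, Mesozoic, Cenozoic.
Oldest start 4031 minus youngest end 0 gives 4031 Myr overall.
Individual lengths (start − end): Neoarchean 300; Mesozoic 185.902; Eoarchean 431; Paleoarchean 400; Paleoproterozoic 900; Cenozoic 66. The largest is Paleoproterozoic at 900 Myr.

Eoarchean → Paleoarchean → Neoarchean → Paleoproterozoic → Mesozoic → Cenozoic; total span 4031 Myr; longest is Paleoproterozoic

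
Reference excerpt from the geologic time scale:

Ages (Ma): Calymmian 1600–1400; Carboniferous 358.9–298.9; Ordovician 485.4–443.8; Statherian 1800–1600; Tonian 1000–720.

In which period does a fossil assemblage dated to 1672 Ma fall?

1672 Ma lies between 1800 and 1600 Ma, so it falls in the Statherian.

Statherian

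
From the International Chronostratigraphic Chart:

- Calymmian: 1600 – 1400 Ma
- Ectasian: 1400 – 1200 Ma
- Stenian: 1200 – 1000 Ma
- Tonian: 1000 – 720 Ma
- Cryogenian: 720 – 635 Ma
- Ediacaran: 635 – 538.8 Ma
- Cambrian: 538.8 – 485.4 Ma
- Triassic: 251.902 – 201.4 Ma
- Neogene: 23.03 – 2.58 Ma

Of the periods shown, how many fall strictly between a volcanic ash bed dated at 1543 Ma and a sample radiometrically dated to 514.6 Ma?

5

The older date is 1543 Ma and the younger is 514.6 Ma.
Periods with start < 1543 and end > 514.6 Ma: Ectasian (1400–1200), Stenian (1200–1000), Tonian (1000–720), Cryogenian (720–635), Ediacaran (635–538.8).
That is 5 complete periods.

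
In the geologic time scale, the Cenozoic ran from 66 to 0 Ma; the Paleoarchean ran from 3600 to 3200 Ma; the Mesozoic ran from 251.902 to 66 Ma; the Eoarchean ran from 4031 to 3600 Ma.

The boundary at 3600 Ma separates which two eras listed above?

The Eoarchean ends at 3600 Ma and the Paleoarchean begins at 3600 Ma, so they share that boundary.

Eoarchean and Paleoarchean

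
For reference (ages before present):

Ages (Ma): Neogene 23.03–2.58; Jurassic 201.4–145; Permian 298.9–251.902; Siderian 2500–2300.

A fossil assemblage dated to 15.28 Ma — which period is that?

Neogene

15.28 Ma lies between 23.03 and 2.58 Ma, so it falls in the Neogene.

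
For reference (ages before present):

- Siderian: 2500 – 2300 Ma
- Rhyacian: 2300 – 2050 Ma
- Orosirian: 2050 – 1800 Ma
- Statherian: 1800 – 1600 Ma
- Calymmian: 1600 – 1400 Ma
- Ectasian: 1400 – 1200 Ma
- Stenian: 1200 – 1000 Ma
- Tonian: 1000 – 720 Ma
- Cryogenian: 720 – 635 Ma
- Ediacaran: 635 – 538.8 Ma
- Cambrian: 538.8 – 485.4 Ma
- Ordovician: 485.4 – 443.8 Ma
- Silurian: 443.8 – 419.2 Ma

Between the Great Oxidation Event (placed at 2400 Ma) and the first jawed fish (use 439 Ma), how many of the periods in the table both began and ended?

11

2400 Ma sits inside the Siderian (2500–2300) and 439 Ma inside the Silurian (443.8–419.2); neither of those is wholly between the two dates.
The listed periods lying completely between them are Rhyacian, Orosirian, Statherian, Calymmian, Ectasian, Stenian, Tonian, Cryogenian, Ediacaran, Cambrian, Ordovician — 11 in all.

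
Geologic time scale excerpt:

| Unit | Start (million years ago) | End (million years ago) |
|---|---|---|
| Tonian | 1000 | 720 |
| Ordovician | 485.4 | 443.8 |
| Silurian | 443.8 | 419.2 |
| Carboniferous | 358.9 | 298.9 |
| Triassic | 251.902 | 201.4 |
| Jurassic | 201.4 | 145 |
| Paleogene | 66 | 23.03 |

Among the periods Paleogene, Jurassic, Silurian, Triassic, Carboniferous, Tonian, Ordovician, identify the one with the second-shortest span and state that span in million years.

Durations: Paleogene 42.97; Jurassic 56.4; Silurian 24.6; Triassic 50.502; Carboniferous 60; Tonian 280; Ordovician 41.6 Myr.
Sorted shortest-first: Silurian (24.6), Ordovician (41.6), Paleogene (42.97), Triassic (50.502), Jurassic (56.4), Carboniferous (60), Tonian (280).
The second shortest is Ordovician at 41.6 Myr.

Ordovician, 41.6 million years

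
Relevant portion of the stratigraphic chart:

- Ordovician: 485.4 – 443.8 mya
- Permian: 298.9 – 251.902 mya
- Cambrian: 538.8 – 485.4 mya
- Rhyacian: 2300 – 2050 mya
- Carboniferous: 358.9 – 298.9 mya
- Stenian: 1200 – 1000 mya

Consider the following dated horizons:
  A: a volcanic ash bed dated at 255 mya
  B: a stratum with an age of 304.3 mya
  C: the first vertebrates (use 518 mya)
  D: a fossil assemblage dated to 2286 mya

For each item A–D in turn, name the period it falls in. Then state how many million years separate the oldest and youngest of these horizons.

Match each age against the start–end ranges in the excerpt: A = 255 Ma → Permian (298.9–251.902); B = 304.3 Ma → Carboniferous (358.9–298.9); C = 518 Ma → Cambrian (538.8–485.4); D = 2286 Ma → Rhyacian (2300–2050).
The largest age is 2286 Ma and the smallest is 255 Ma; their difference is 2031 Myr.

A — Permian; B — Carboniferous; C — Cambrian; D — Rhyacian; span 2031 million years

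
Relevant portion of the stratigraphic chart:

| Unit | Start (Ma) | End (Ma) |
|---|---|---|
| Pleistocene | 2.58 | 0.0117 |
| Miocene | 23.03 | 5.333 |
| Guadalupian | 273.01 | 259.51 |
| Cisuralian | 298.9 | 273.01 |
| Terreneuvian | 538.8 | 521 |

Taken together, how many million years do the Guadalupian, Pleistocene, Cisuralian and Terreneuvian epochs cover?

59.7583 million years

Each duration: Guadalupian = 13.5; Pleistocene = 2.5683; Cisuralian = 25.89; Terreneuvian = 17.8.
Sum: 13.5 + 2.5683 + 25.89 + 17.8 = 59.7583 Myr.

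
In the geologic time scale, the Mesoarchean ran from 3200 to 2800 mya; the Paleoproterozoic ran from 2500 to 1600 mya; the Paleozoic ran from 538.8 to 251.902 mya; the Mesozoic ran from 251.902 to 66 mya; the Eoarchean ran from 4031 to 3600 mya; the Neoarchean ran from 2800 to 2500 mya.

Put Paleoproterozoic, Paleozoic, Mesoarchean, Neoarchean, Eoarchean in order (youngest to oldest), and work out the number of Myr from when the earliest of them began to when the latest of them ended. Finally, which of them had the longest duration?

From the excerpt: Paleoproterozoic 2500–1600; Paleozoic 538.8–251.902; Mesoarchean 3200–2800; Neoarchean 2800–2500; Eoarchean 4031–3600 (Ma).
Larger Ma is earlier, so the oldest is Eoarchean and the youngest is Paleozoic; youngest to oldest: Paleozoic, Paleoproterozoic, Neoarchean, Mesoarchean, Eoarchean.
Oldest start 4031 minus youngest end 251.902 gives 3779.098 Myr overall.
Individual lengths (start − end): Paleozoic 286.898; Mesoarchean 400; Paleoproterozoic 900; Eoarchean 431; Neoarchean 300. The largest is Paleoproterozoic at 900 Myr.

Paleozoic, Paleoproterozoic, Neoarchean, Mesoarchean, Eoarchean; total span 3779.098 Myr; longest is Paleoproterozoic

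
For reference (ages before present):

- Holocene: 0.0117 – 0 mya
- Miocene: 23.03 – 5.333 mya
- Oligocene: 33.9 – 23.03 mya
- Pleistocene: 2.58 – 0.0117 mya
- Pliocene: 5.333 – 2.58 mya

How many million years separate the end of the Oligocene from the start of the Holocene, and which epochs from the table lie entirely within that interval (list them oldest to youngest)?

23.0183 million years; Miocene, Pliocene, Pleistocene

End of Oligocene = 23.03 Ma; start of Holocene = 0.0117 Ma.
Gap = 23.03 − 0.0117 = 23.0183 Myr.
Epochs wholly inside 23.03–0.0117 Ma: Miocene (23.03–5.333), Pliocene (5.333–2.58), Pleistocene (2.58–0.0117).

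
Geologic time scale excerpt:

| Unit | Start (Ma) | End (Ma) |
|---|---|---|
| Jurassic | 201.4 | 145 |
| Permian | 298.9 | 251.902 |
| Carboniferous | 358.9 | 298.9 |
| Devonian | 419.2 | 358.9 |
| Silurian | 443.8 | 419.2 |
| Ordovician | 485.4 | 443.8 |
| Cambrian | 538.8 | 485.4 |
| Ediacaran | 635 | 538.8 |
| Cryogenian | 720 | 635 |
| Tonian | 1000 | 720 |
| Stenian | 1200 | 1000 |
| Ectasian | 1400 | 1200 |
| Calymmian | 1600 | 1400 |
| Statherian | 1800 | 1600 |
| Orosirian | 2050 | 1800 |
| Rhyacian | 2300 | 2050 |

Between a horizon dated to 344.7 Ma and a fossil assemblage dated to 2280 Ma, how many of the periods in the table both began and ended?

The older date is 2280 Ma and the younger is 344.7 Ma.
Periods with start < 2280 and end > 344.7 Ma: Orosirian (2050–1800), Statherian (1800–1600), Calymmian (1600–1400), Ectasian (1400–1200), Stenian (1200–1000), Tonian (1000–720), Cryogenian (720–635), Ediacaran (635–538.8), Cambrian (538.8–485.4), Ordovician (485.4–443.8), Silurian (443.8–419.2), Devonian (419.2–358.9).
That is 12 complete periods.

12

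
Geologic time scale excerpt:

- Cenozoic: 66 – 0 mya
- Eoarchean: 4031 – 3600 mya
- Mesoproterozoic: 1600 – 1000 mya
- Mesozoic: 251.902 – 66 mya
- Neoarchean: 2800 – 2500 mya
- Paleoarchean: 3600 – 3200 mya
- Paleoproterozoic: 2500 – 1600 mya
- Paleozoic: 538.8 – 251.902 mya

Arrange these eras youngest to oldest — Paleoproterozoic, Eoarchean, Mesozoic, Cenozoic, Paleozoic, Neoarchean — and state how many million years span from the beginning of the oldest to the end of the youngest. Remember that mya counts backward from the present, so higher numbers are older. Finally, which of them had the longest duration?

Start ages (Ma): Eoarchean 4031, Neoarchean 2800, Paleoproterozoic 2500, Paleozoic 538.8, Mesozoic 251.902, Cenozoic 66.
Ordered youngest to oldest: Cenozoic, Mesozoic, Paleozoic, Paleoproterozoic, Neoarchean, Eoarchean.
Span = 4031 − 0 = 4031 Myr.
Durations: Cenozoic 66, Paleozoic 286.898, Neoarchean 300, Paleoproterozoic 900, Eoarchean 431, Mesozoic 185.902 → longest is Paleoproterozoic (900 Myr).

Cenozoic → Mesozoic → Paleozoic → Paleoproterozoic → Neoarchean → Eoarchean; total span 4031 Myr; longest is Paleoproterozoic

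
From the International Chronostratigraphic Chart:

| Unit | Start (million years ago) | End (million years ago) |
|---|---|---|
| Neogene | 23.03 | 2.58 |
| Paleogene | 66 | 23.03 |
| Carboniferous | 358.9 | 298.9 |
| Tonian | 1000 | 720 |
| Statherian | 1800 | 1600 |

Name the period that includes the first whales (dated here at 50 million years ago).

50 Ma lies between 66 and 23.03 Ma, so it falls in the Paleogene.

Paleogene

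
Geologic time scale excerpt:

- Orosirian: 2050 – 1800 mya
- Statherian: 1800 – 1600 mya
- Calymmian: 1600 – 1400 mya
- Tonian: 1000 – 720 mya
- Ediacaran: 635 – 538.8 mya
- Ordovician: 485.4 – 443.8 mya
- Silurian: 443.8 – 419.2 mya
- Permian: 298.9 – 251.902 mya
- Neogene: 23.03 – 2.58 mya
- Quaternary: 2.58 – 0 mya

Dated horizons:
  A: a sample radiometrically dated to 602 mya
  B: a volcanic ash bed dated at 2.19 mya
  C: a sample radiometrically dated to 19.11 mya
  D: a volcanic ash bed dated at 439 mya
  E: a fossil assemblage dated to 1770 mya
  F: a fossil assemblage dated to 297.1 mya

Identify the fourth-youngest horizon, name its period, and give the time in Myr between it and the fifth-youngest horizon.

D, in the Silurian; 163 million years to A

Smaller Ma means younger, so youngest first: B 2.19 < C 19.11 < F 297.1 < D 439 < A 602 < E 1770.
Counting 4 along gives D (439 Ma); the excerpt puts that inside the Silurian, 443.8–419.2 Ma.
Next in line is A (602 Ma), and 602 − 439 = 163 Myr.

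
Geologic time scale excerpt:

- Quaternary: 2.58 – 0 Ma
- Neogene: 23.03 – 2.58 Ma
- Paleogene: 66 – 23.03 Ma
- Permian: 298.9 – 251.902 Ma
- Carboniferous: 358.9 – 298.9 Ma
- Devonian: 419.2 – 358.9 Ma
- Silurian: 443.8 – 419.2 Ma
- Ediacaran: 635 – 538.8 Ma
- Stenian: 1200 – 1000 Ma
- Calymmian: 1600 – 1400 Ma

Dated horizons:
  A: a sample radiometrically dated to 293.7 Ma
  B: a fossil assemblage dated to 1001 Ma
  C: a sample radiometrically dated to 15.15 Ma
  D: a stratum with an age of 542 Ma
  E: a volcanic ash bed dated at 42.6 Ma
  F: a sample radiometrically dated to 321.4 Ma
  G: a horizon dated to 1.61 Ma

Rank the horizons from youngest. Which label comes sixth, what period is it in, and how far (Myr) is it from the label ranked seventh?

Sorted youngest-first by Ma: G (1.61), C (15.15), E (42.6), A (293.7), F (321.4), D (542), B (1001).
The sixth youngest is D at 542 Ma, which lies in 635–538.8 Ma: the Ediacaran.
The seventh youngest is B at 1001 Ma; separation = |542 − 1001| = 459 Myr.

D, in the Ediacaran; 459 million years to B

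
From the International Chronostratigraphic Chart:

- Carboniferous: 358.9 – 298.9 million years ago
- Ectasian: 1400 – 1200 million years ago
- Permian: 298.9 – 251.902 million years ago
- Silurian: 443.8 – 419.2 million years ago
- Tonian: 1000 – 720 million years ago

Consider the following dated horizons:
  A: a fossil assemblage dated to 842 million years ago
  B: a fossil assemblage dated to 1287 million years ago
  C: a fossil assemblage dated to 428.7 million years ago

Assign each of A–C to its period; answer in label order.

A — Tonian; B — Ectasian; C — Silurian

Match each age against the start–end ranges in the excerpt: A = 842 Ma → Tonian (1000–720); B = 1287 Ma → Ectasian (1400–1200); C = 428.7 Ma → Silurian (443.8–419.2).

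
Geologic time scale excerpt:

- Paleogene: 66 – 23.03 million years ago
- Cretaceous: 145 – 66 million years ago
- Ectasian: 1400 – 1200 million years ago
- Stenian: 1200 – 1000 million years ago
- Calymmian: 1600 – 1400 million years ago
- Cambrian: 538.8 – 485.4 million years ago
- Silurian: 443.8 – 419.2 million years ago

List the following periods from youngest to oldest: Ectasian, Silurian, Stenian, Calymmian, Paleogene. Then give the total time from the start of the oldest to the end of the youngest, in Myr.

From the excerpt: Ectasian 1400–1200; Silurian 443.8–419.2; Stenian 1200–1000; Calymmian 1600–1400; Paleogene 66–23.03 (Ma).
Larger Ma is earlier, so the oldest is Calymmian and the youngest is Paleogene; youngest to oldest: Paleogene, Silurian, Stenian, Ectasian, Calymmian.
Oldest start 1600 minus youngest end 23.03 gives 1576.97 Myr overall.

Paleogene, Silurian, Stenian, Ectasian, Calymmian; total span 1576.97 Myr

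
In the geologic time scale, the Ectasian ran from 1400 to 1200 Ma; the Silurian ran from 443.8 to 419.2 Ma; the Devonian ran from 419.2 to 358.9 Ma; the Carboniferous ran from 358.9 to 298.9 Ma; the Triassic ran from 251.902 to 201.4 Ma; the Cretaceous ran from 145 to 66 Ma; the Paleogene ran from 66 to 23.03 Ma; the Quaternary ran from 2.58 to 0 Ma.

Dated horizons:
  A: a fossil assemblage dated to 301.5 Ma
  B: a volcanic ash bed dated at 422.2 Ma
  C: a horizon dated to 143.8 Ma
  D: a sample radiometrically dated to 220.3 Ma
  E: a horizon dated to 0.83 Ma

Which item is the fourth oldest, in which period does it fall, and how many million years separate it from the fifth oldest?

C, in the Cretaceous; 142.97 million years to E

Larger Ma means older, so oldest first: B 422.2 > A 301.5 > D 220.3 > C 143.8 > E 0.83.
Counting 4 along gives C (143.8 Ma); the excerpt puts that inside the Cretaceous, 145–66 Ma.
Next in line is E (0.83 Ma), and 143.8 − 0.83 = 142.97 Myr.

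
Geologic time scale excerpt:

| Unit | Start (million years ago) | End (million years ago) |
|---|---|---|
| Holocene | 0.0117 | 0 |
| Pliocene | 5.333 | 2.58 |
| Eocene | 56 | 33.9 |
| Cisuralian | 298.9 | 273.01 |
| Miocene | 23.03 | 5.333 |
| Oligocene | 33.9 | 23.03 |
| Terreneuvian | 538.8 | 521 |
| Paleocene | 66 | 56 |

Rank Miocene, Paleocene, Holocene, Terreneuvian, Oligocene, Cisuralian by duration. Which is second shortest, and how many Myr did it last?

Start − end for each: Miocene 23.03 − 5.333 = 17.697; Paleocene 66 − 56 = 10; Holocene 0.0117 − 0 = 0.0117; Terreneuvian 538.8 − 521 = 17.8; Oligocene 33.9 − 23.03 = 10.87; Cisuralian 298.9 − 273.01 = 25.89.
Ranking these from shortest: Holocene < Paleocene < Oligocene < Miocene < Terreneuvian < Cisuralian.
Position 2 in that ranking is Paleocene, which lasted 10 Myr.

Paleocene, 10 million years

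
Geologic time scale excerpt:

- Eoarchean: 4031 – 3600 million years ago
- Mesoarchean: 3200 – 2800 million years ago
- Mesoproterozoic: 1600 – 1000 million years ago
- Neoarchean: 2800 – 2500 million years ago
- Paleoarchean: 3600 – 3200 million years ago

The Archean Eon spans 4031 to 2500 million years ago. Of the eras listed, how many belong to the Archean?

4

Eras inside 4031–2500 Ma: Eoarchean, Paleoarchean, Mesoarchean, Neoarchean — 4 in total.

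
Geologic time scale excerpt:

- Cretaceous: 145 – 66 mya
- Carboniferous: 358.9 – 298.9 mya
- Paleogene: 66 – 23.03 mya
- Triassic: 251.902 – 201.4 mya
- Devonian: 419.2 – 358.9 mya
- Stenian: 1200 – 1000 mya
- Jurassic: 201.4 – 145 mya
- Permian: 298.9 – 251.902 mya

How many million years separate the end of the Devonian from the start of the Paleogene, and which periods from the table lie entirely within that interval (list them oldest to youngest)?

292.9 million years; Carboniferous, Permian, Triassic, Jurassic, Cretaceous

End of Devonian = 358.9 Ma; start of Paleogene = 66 Ma.
Gap = 358.9 − 66 = 292.9 Myr.
Periods wholly inside 358.9–66 Ma: Carboniferous (358.9–298.9), Permian (298.9–251.902), Triassic (251.902–201.4), Jurassic (201.4–145), Cretaceous (145–66).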